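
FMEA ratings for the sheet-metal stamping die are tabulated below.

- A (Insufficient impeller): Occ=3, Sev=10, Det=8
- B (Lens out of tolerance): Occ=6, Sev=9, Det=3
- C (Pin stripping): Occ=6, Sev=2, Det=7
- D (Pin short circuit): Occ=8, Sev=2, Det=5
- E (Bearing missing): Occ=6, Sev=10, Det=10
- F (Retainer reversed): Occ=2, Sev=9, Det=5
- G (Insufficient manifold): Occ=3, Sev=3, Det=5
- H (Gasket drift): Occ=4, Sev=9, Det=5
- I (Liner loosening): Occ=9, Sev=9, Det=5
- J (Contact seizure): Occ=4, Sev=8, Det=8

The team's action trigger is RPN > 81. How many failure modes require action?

RPN = Severity × Occurrence × Detection:
  A: 10 × 3 × 8 = 240
  B: 9 × 6 × 3 = 162
  C: 2 × 6 × 7 = 84
  D: 2 × 8 × 5 = 80
  E: 10 × 6 × 10 = 600
  F: 9 × 2 × 5 = 90
  G: 3 × 3 × 5 = 45
  H: 9 × 4 × 5 = 180
  I: 9 × 9 × 5 = 405
  J: 8 × 4 × 8 = 256
Modes with RPN > 81: A (240), B (162), C (84), E (600), F (90), H (180), I (405), J (256) → 8.

8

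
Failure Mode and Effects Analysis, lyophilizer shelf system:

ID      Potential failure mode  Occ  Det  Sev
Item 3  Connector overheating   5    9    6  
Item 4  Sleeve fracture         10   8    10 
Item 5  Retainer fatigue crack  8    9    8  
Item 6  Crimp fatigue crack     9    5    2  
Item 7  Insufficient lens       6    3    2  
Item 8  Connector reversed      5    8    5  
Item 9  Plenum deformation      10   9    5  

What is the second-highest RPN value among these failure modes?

576

RPN = Severity × Occurrence × Detection:
  Item 3: 6 × 5 × 9 = 270
  Item 4: 10 × 10 × 8 = 800
  Item 5: 8 × 8 × 9 = 576
  Item 6: 2 × 9 × 5 = 90
  Item 7: 2 × 6 × 3 = 36
  Item 8: 5 × 5 × 8 = 200
  Item 9: 5 × 10 × 9 = 450
Sorted descending: 800, 576, 450, 270, 200, 90, 36.
The second-highest RPN is 576 (Item 5).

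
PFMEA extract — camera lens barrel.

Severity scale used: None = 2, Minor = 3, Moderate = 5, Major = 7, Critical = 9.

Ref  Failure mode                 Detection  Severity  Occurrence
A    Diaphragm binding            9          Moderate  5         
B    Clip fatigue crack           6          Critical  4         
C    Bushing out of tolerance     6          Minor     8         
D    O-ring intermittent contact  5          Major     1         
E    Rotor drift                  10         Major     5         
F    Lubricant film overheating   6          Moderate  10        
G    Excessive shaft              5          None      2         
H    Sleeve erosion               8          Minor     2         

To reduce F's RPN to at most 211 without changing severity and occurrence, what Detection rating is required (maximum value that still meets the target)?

4

F: S=5, O=10, D=6 → current RPN = 300.
Fixed product = 50. Need 50 × D ≤ 211, so D ≤ 211/50 = 4.22.
Maximum integer Detection rating = 4 (gives RPN 200; D=5 would give 250 > 211).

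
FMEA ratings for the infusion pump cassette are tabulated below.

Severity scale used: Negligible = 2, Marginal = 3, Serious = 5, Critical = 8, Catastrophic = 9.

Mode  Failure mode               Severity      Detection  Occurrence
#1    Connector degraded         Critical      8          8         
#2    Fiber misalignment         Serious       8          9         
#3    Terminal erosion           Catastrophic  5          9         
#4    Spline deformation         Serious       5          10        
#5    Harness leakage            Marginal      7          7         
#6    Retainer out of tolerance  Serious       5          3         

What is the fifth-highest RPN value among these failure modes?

147

RPN = Severity × Occurrence × Detection:
  #1: 8 × 8 × 8 = 512
  #2: 5 × 9 × 8 = 360
  #3: 9 × 9 × 5 = 405
  #4: 5 × 10 × 5 = 250
  #5: 3 × 7 × 7 = 147
  #6: 5 × 3 × 5 = 75
Sorted descending: 512, 405, 360, 250, 147, 75.
The fifth-highest RPN is 147 (#5).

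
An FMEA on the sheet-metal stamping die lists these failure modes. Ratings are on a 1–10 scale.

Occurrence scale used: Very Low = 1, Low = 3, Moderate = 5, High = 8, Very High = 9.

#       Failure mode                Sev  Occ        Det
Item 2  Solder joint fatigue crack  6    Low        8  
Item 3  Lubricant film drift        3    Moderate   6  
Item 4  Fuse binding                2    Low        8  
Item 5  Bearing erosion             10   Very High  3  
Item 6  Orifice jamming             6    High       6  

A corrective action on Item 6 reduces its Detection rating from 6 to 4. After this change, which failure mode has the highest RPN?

Item 5

RPN = Severity × Occurrence × Detection:
  Item 2: 6 × 3 × 8 = 144
  Item 3: 3 × 5 × 6 = 90
  Item 4: 2 × 3 × 8 = 48
  Item 5: 10 × 9 × 3 = 270
  Item 6: 6 × 8 × 6 = 288
After action: Item 6 → 6 × 8 × 4 = 192.
Revised RPNs: Item 5=270, Item 6=192, Item 2=144, Item 3=90, Item 4=48.
Highest is now Item 5 (270).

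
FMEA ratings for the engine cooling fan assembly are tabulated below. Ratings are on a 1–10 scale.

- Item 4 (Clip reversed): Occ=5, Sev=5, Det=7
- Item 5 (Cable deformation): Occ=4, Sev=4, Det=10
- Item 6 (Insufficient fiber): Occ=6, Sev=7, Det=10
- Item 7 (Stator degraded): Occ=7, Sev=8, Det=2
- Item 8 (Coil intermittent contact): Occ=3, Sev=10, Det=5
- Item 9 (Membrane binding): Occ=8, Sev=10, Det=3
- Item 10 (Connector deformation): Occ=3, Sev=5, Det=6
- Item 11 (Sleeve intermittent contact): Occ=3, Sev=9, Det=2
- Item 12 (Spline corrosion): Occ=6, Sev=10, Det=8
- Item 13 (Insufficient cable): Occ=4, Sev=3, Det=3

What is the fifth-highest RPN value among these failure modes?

RPN = Severity × Occurrence × Detection:
  Item 4: 5 × 5 × 7 = 175
  Item 5: 4 × 4 × 10 = 160
  Item 6: 7 × 6 × 10 = 420
  Item 7: 8 × 7 × 2 = 112
  Item 8: 10 × 3 × 5 = 150
  Item 9: 10 × 8 × 3 = 240
  Item 10: 5 × 3 × 6 = 90
  Item 11: 9 × 3 × 2 = 54
  Item 12: 10 × 6 × 8 = 480
  Item 13: 3 × 4 × 3 = 36
Sorted descending: 480, 420, 240, 175, 160, 150, 112, 90, 54, 36.
The fifth-highest RPN is 160 (Item 5).

160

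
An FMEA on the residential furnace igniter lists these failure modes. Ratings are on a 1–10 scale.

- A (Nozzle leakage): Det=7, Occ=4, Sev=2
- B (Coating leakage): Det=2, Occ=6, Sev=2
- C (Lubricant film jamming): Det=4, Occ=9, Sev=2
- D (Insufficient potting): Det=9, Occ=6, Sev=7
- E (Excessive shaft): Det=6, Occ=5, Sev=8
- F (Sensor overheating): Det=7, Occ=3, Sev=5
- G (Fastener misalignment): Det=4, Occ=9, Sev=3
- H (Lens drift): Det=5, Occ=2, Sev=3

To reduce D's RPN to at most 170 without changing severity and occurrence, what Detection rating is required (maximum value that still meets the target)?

4

D: S=7, O=6, D=9 → current RPN = 378.
Fixed product = 42. Need 42 × D ≤ 170, so D ≤ 170/42 = 4.05.
Maximum integer Detection rating = 4 (gives RPN 168; D=5 would give 210 > 170).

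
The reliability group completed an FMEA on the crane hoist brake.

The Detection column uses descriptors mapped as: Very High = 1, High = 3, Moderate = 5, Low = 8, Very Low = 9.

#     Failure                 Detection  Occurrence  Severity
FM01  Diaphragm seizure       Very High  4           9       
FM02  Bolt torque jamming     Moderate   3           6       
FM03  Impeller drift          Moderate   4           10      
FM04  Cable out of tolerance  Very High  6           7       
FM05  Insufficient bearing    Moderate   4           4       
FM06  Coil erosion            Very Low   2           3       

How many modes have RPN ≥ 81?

2

RPN = Severity × Occurrence × Detection:
  FM01: 9 × 4 × 1 = 36
  FM02: 6 × 3 × 5 = 90
  FM03: 10 × 4 × 5 = 200
  FM04: 7 × 6 × 1 = 42
  FM05: 4 × 4 × 5 = 80
  FM06: 3 × 2 × 9 = 54
Modes with RPN ≥ 81: FM02 (90), FM03 (200) → 2.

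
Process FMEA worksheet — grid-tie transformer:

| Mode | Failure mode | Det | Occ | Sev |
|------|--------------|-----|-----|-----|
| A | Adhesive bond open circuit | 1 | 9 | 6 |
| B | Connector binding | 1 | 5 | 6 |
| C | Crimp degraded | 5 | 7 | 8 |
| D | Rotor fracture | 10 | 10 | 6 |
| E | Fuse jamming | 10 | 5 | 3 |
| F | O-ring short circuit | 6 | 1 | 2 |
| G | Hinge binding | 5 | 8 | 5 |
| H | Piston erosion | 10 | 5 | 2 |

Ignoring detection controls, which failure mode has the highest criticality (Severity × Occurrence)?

Criticality = Severity × Occurrence:
  A: 6 × 9 = 54
  B: 6 × 5 = 30
  C: 8 × 7 = 56
  D: 6 × 10 = 60
  E: 3 × 5 = 15
  F: 2 × 1 = 2
  G: 5 × 8 = 40
  H: 2 × 5 = 10
Highest criticality is 60 → D.

D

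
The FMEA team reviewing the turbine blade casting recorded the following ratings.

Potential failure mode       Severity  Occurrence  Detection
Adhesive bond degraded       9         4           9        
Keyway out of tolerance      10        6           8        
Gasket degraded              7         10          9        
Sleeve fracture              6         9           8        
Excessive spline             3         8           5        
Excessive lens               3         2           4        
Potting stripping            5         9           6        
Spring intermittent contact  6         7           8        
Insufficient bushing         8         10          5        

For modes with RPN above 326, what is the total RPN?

2278

RPN = Severity × Occurrence × Detection:
  Adhesive bond degraded: 9 × 4 × 9 = 324
  Keyway out of tolerance: 10 × 6 × 8 = 480
  Gasket degraded: 7 × 10 × 9 = 630
  Sleeve fracture: 6 × 9 × 8 = 432
  Excessive spline: 3 × 8 × 5 = 120
  Excessive lens: 3 × 2 × 4 = 24
  Potting stripping: 5 × 9 × 6 = 270
  Spring intermittent contact: 6 × 7 × 8 = 336
  Insufficient bushing: 8 × 10 × 5 = 400
RPN > 326: Keyway out of tolerance (480), Gasket degraded (630), Sleeve fracture (432), Spring intermittent contact (336), Insufficient bushing (400).
Sum: 480 + 630 + 432 + 336 + 400 = 2278.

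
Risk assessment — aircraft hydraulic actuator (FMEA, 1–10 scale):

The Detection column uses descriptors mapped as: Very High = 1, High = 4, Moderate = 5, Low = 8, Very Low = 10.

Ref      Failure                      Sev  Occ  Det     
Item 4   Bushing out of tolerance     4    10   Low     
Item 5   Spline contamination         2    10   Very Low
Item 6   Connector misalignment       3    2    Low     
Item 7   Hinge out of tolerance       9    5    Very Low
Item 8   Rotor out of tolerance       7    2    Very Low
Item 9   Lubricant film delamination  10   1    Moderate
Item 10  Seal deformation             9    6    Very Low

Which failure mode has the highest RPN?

Item 10

RPN = Severity × Occurrence × Detection:
  Item 4: 4 × 10 × 8 = 320
  Item 5: 2 × 10 × 10 = 200
  Item 6: 3 × 2 × 8 = 48
  Item 7: 9 × 5 × 10 = 450
  Item 8: 7 × 2 × 10 = 140
  Item 9: 10 × 1 × 5 = 50
  Item 10: 9 × 6 × 10 = 540
Highest RPN is 540 → Item 10.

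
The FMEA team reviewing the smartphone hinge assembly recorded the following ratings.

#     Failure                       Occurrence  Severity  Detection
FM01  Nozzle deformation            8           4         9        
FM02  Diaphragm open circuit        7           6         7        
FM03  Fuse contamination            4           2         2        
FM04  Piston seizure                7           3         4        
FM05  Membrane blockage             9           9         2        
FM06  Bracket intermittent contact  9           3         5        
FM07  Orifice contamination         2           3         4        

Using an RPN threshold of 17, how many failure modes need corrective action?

6

RPN = Severity × Occurrence × Detection:
  FM01: 4 × 8 × 9 = 288
  FM02: 6 × 7 × 7 = 294
  FM03: 2 × 4 × 2 = 16
  FM04: 3 × 7 × 4 = 84
  FM05: 9 × 9 × 2 = 162
  FM06: 3 × 9 × 5 = 135
  FM07: 3 × 2 × 4 = 24
Modes with RPN ≥ 17: FM01 (288), FM02 (294), FM04 (84), FM05 (162), FM06 (135), FM07 (24) → 6.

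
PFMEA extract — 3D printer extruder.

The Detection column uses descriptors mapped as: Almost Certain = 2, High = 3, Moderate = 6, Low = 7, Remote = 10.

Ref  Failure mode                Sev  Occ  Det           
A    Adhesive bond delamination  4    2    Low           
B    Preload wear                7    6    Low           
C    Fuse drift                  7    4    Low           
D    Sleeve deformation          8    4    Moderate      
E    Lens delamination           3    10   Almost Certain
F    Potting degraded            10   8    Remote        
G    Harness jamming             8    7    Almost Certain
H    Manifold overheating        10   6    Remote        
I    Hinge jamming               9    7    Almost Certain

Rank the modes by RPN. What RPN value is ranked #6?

126

RPN = Severity × Occurrence × Detection:
  A: 4 × 2 × 7 = 56
  B: 7 × 6 × 7 = 294
  C: 7 × 4 × 7 = 196
  D: 8 × 4 × 6 = 192
  E: 3 × 10 × 2 = 60
  F: 10 × 8 × 10 = 800
  G: 8 × 7 × 2 = 112
  H: 10 × 6 × 10 = 600
  I: 9 × 7 × 2 = 126
Sorted descending: 800, 600, 294, 196, 192, 126, 112, 60, 56.
The sixth-highest RPN is 126 (I).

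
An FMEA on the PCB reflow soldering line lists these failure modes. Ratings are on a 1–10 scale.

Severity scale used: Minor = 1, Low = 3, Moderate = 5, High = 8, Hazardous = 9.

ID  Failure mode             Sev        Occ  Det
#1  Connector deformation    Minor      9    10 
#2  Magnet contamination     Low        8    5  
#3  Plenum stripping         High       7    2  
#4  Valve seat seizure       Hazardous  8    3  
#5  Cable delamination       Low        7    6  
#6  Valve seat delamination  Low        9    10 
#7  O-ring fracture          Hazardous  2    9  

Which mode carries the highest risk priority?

RPN = Severity × Occurrence × Detection:
  #1: 1 × 9 × 10 = 90
  #2: 3 × 8 × 5 = 120
  #3: 8 × 7 × 2 = 112
  #4: 9 × 8 × 3 = 216
  #5: 3 × 7 × 6 = 126
  #6: 3 × 9 × 10 = 270
  #7: 9 × 2 × 9 = 162
Highest RPN is 270 → #6.

#6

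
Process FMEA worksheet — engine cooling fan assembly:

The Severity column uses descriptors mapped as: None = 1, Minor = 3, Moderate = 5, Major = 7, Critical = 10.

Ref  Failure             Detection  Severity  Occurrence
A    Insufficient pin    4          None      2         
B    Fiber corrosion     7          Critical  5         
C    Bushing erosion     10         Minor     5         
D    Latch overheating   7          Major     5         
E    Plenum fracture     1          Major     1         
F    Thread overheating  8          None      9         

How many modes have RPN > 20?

RPN = Severity × Occurrence × Detection:
  A: 1 × 2 × 4 = 8
  B: 10 × 5 × 7 = 350
  C: 3 × 5 × 10 = 150
  D: 7 × 5 × 7 = 245
  E: 7 × 1 × 1 = 7
  F: 1 × 9 × 8 = 72
Modes with RPN > 20: B (350), C (150), D (245), F (72) → 4.

4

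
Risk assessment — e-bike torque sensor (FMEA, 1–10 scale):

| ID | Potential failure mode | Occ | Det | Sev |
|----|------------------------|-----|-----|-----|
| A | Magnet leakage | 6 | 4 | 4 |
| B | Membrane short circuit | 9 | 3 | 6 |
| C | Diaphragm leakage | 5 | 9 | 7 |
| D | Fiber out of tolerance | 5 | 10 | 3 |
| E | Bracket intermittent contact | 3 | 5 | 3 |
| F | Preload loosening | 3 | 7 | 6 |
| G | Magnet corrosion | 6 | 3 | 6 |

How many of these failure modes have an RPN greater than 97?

5

RPN = Severity × Occurrence × Detection:
  A: 4 × 6 × 4 = 96
  B: 6 × 9 × 3 = 162
  C: 7 × 5 × 9 = 315
  D: 3 × 5 × 10 = 150
  E: 3 × 3 × 5 = 45
  F: 6 × 3 × 7 = 126
  G: 6 × 6 × 3 = 108
Modes with RPN > 97: B (162), C (315), D (150), F (126), G (108) → 5.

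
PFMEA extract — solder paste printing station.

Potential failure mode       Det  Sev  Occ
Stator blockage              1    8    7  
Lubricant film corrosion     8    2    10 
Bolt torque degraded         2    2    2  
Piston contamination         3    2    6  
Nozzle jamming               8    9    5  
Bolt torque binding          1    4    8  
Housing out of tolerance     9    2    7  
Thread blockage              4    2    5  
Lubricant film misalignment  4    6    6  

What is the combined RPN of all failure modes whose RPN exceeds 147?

RPN = Severity × Occurrence × Detection:
  Stator blockage: 8 × 7 × 1 = 56
  Lubricant film corrosion: 2 × 10 × 8 = 160
  Bolt torque degraded: 2 × 2 × 2 = 8
  Piston contamination: 2 × 6 × 3 = 36
  Nozzle jamming: 9 × 5 × 8 = 360
  Bolt torque binding: 4 × 8 × 1 = 32
  Housing out of tolerance: 2 × 7 × 9 = 126
  Thread blockage: 2 × 5 × 4 = 40
  Lubricant film misalignment: 6 × 6 × 4 = 144
RPN > 147: Lubricant film corrosion (160), Nozzle jamming (360).
Sum: 160 + 360 = 520.

520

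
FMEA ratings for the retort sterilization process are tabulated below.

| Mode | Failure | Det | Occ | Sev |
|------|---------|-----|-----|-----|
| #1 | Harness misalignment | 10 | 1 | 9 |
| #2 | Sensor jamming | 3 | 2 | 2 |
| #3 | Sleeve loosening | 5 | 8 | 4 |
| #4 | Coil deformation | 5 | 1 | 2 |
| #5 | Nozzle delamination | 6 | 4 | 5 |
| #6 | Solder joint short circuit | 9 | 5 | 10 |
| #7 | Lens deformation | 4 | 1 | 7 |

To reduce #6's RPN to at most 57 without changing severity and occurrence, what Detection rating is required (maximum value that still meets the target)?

#6: S=10, O=5, D=9 → current RPN = 450.
Fixed product = 50. Need 50 × D ≤ 57, so D ≤ 57/50 = 1.14.
Maximum integer Detection rating = 1 (gives RPN 50; D=2 would give 100 > 57).

1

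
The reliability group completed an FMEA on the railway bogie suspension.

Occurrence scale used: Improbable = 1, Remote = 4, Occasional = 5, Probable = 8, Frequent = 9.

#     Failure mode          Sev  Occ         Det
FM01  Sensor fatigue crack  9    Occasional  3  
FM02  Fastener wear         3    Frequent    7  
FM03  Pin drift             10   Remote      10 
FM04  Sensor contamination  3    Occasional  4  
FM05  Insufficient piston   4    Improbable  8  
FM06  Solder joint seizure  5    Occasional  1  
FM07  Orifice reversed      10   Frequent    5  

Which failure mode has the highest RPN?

RPN = Severity × Occurrence × Detection:
  FM01: 9 × 5 × 3 = 135
  FM02: 3 × 9 × 7 = 189
  FM03: 10 × 4 × 10 = 400
  FM04: 3 × 5 × 4 = 60
  FM05: 4 × 1 × 8 = 32
  FM06: 5 × 5 × 1 = 25
  FM07: 10 × 9 × 5 = 450
Highest RPN is 450 → FM07.

FM07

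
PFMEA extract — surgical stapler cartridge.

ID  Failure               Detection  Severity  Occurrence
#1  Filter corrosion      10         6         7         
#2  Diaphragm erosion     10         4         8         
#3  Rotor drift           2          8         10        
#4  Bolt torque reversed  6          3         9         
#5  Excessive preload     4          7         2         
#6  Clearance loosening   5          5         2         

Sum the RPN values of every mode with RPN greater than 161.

902

RPN = Severity × Occurrence × Detection:
  #1: 6 × 7 × 10 = 420
  #2: 4 × 8 × 10 = 320
  #3: 8 × 10 × 2 = 160
  #4: 3 × 9 × 6 = 162
  #5: 7 × 2 × 4 = 56
  #6: 5 × 2 × 5 = 50
RPN > 161: #1 (420), #2 (320), #4 (162).
Sum: 420 + 320 + 162 = 902.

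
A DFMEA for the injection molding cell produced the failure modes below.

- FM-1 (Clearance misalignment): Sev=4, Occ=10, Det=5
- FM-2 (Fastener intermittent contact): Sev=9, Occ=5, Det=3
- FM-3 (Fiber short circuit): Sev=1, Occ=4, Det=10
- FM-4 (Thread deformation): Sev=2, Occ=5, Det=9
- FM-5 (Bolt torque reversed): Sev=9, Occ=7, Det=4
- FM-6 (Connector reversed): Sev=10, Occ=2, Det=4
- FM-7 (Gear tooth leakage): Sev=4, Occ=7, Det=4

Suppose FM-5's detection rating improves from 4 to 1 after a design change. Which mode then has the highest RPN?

FM-1

RPN = Severity × Occurrence × Detection:
  FM-1: 4 × 10 × 5 = 200
  FM-2: 9 × 5 × 3 = 135
  FM-3: 1 × 4 × 10 = 40
  FM-4: 2 × 5 × 9 = 90
  FM-5: 9 × 7 × 4 = 252
  FM-6: 10 × 2 × 4 = 80
  FM-7: 4 × 7 × 4 = 112
After action: FM-5 → 9 × 7 × 1 = 63.
Revised RPNs: FM-1=200, FM-2=135, FM-7=112, FM-4=90, FM-6=80, FM-5=63, FM-3=40.
Highest is now FM-1 (200).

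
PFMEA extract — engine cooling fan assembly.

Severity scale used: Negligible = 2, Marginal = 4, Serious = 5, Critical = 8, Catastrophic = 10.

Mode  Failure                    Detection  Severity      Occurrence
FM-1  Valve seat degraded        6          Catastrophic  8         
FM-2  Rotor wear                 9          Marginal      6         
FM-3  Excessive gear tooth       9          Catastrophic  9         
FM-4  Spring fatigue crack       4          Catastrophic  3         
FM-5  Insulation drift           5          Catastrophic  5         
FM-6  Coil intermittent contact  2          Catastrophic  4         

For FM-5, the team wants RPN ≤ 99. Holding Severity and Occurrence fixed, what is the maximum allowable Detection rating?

1

FM-5: S=10, O=5, D=5 → current RPN = 250.
Fixed product = 50. Need 50 × D ≤ 99, so D ≤ 99/50 = 1.98.
Maximum integer Detection rating = 1 (gives RPN 50; D=2 would give 100 > 99).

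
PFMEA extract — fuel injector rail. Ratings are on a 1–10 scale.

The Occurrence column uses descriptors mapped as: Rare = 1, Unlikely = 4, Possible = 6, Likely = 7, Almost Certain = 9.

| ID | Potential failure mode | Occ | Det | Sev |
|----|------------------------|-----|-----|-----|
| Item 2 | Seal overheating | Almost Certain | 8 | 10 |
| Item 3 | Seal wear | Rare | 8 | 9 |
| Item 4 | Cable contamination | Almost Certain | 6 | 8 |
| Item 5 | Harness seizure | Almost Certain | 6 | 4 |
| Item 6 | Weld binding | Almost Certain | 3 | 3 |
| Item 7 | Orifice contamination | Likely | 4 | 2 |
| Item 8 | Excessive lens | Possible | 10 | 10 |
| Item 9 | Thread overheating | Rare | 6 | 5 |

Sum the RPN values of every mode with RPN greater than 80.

RPN = Severity × Occurrence × Detection:
  Item 2: 10 × 9 × 8 = 720
  Item 3: 9 × 1 × 8 = 72
  Item 4: 8 × 9 × 6 = 432
  Item 5: 4 × 9 × 6 = 216
  Item 6: 3 × 9 × 3 = 81
  Item 7: 2 × 7 × 4 = 56
  Item 8: 10 × 6 × 10 = 600
  Item 9: 5 × 1 × 6 = 30
RPN > 80: Item 2 (720), Item 4 (432), Item 5 (216), Item 6 (81), Item 8 (600).
Sum: 720 + 432 + 216 + 81 + 600 = 2049.

2049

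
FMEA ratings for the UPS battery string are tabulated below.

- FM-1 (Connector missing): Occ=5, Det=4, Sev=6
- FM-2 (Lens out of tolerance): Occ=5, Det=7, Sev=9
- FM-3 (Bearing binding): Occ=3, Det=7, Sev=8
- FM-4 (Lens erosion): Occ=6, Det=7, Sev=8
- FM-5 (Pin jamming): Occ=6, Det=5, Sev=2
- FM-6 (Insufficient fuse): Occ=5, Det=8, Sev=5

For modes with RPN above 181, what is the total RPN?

851

RPN = Severity × Occurrence × Detection:
  FM-1: 6 × 5 × 4 = 120
  FM-2: 9 × 5 × 7 = 315
  FM-3: 8 × 3 × 7 = 168
  FM-4: 8 × 6 × 7 = 336
  FM-5: 2 × 6 × 5 = 60
  FM-6: 5 × 5 × 8 = 200
RPN > 181: FM-2 (315), FM-4 (336), FM-6 (200).
Sum: 315 + 336 + 200 = 851.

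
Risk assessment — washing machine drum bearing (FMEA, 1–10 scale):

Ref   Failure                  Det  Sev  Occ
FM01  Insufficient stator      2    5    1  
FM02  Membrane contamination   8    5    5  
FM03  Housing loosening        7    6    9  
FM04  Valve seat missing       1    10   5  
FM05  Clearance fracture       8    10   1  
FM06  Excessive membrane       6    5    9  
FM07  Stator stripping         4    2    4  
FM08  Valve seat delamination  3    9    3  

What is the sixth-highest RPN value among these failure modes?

50

RPN = Severity × Occurrence × Detection:
  FM01: 5 × 1 × 2 = 10
  FM02: 5 × 5 × 8 = 200
  FM03: 6 × 9 × 7 = 378
  FM04: 10 × 5 × 1 = 50
  FM05: 10 × 1 × 8 = 80
  FM06: 5 × 9 × 6 = 270
  FM07: 2 × 4 × 4 = 32
  FM08: 9 × 3 × 3 = 81
Sorted descending: 378, 270, 200, 81, 80, 50, 32, 10.
The sixth-highest RPN is 50 (FM04).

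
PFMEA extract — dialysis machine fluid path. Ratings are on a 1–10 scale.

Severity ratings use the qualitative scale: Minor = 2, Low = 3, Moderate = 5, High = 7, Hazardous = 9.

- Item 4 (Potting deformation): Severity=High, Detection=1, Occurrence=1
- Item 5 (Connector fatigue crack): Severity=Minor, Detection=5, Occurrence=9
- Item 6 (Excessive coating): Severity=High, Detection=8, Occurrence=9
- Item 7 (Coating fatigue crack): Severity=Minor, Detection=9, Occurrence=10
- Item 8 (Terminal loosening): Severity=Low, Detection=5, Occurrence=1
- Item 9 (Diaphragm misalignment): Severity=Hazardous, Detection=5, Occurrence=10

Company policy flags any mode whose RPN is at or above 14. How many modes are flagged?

RPN = Severity × Occurrence × Detection:
  Item 4: 7 × 1 × 1 = 7
  Item 5: 2 × 9 × 5 = 90
  Item 6: 7 × 9 × 8 = 504
  Item 7: 2 × 10 × 9 = 180
  Item 8: 3 × 1 × 5 = 15
  Item 9: 9 × 10 × 5 = 450
Modes with RPN ≥ 14: Item 5 (90), Item 6 (504), Item 7 (180), Item 8 (15), Item 9 (450) → 5.

5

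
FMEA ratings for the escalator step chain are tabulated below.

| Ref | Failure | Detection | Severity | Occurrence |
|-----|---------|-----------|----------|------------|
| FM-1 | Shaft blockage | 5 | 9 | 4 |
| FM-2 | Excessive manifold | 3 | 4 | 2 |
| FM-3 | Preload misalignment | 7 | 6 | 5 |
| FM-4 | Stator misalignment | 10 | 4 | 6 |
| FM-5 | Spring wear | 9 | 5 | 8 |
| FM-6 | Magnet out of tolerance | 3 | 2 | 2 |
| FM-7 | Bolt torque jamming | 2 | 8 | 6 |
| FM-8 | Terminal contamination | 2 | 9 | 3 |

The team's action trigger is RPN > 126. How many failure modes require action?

4

RPN = Severity × Occurrence × Detection:
  FM-1: 9 × 4 × 5 = 180
  FM-2: 4 × 2 × 3 = 24
  FM-3: 6 × 5 × 7 = 210
  FM-4: 4 × 6 × 10 = 240
  FM-5: 5 × 8 × 9 = 360
  FM-6: 2 × 2 × 3 = 12
  FM-7: 8 × 6 × 2 = 96
  FM-8: 9 × 3 × 2 = 54
Modes with RPN > 126: FM-1 (180), FM-3 (210), FM-4 (240), FM-5 (360) → 4.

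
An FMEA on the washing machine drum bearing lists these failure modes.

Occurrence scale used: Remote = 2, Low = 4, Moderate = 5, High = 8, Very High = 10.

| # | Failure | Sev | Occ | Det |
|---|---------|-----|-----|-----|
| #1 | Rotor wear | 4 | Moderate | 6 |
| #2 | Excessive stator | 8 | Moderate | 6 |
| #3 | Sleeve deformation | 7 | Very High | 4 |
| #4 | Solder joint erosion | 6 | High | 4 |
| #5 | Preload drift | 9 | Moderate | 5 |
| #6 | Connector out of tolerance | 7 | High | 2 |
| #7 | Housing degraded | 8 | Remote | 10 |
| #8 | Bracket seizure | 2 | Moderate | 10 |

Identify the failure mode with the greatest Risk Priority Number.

#3

RPN = Severity × Occurrence × Detection:
  #1: 4 × 5 × 6 = 120
  #2: 8 × 5 × 6 = 240
  #3: 7 × 10 × 4 = 280
  #4: 6 × 8 × 4 = 192
  #5: 9 × 5 × 5 = 225
  #6: 7 × 8 × 2 = 112
  #7: 8 × 2 × 10 = 160
  #8: 2 × 5 × 10 = 100
Highest RPN is 280 → #3.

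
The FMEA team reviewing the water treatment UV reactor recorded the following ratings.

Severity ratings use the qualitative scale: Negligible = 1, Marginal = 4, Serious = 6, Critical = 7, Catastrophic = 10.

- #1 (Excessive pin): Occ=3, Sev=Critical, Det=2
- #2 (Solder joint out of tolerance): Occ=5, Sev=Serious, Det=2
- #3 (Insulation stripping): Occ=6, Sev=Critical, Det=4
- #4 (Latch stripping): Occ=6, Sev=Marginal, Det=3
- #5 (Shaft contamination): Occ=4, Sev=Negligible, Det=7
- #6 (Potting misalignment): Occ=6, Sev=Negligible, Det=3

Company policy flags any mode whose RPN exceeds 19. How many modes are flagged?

RPN = Severity × Occurrence × Detection:
  #1: 7 × 3 × 2 = 42
  #2: 6 × 5 × 2 = 60
  #3: 7 × 6 × 4 = 168
  #4: 4 × 6 × 3 = 72
  #5: 1 × 4 × 7 = 28
  #6: 1 × 6 × 3 = 18
Modes with RPN > 19: #1 (42), #2 (60), #3 (168), #4 (72), #5 (28) → 5.

5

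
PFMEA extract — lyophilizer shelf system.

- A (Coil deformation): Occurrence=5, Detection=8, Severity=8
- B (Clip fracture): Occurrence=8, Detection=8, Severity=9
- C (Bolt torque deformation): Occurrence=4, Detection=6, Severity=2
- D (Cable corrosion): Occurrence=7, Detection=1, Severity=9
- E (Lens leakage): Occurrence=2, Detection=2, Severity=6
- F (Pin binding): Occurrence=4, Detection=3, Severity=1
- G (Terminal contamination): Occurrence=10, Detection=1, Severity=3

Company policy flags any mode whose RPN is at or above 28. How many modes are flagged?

RPN = Severity × Occurrence × Detection:
  A: 8 × 5 × 8 = 320
  B: 9 × 8 × 8 = 576
  C: 2 × 4 × 6 = 48
  D: 9 × 7 × 1 = 63
  E: 6 × 2 × 2 = 24
  F: 1 × 4 × 3 = 12
  G: 3 × 10 × 1 = 30
Modes with RPN ≥ 28: A (320), B (576), C (48), D (63), G (30) → 5.

5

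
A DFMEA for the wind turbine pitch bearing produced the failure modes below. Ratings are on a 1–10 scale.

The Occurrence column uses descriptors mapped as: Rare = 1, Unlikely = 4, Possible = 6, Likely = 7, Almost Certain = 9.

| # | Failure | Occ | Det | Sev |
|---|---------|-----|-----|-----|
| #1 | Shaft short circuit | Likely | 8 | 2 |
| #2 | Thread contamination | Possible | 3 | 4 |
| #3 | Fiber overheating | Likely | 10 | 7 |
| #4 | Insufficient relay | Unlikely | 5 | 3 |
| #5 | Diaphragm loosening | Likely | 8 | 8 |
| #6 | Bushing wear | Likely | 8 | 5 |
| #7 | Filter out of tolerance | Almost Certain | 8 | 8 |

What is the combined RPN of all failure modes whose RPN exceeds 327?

RPN = Severity × Occurrence × Detection:
  #1: 2 × 7 × 8 = 112
  #2: 4 × 6 × 3 = 72
  #3: 7 × 7 × 10 = 490
  #4: 3 × 4 × 5 = 60
  #5: 8 × 7 × 8 = 448
  #6: 5 × 7 × 8 = 280
  #7: 8 × 9 × 8 = 576
RPN > 327: #3 (490), #5 (448), #7 (576).
Sum: 490 + 448 + 576 = 1514.

1514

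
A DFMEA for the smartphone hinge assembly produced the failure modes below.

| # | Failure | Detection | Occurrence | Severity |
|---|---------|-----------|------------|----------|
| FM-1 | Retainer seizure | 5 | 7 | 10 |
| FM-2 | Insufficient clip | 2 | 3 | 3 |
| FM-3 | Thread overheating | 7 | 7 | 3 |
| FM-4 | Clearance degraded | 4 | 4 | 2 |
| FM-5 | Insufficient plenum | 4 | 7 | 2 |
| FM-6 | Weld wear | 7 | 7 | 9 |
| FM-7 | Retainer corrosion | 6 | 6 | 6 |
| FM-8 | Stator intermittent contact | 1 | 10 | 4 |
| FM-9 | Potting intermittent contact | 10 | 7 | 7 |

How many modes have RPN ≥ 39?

7

RPN = Severity × Occurrence × Detection:
  FM-1: 10 × 7 × 5 = 350
  FM-2: 3 × 3 × 2 = 18
  FM-3: 3 × 7 × 7 = 147
  FM-4: 2 × 4 × 4 = 32
  FM-5: 2 × 7 × 4 = 56
  FM-6: 9 × 7 × 7 = 441
  FM-7: 6 × 6 × 6 = 216
  FM-8: 4 × 10 × 1 = 40
  FM-9: 7 × 7 × 10 = 490
Modes with RPN ≥ 39: FM-1 (350), FM-3 (147), FM-5 (56), FM-6 (441), FM-7 (216), FM-8 (40), FM-9 (490) → 7.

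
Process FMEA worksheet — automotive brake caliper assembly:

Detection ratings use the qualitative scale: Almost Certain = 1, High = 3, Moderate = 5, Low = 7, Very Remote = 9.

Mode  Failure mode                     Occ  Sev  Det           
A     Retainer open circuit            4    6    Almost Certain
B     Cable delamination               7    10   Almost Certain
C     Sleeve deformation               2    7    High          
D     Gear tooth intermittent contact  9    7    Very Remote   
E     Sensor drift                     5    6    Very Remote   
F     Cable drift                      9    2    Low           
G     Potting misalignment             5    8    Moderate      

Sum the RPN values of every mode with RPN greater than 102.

RPN = Severity × Occurrence × Detection:
  A: 6 × 4 × 1 = 24
  B: 10 × 7 × 1 = 70
  C: 7 × 2 × 3 = 42
  D: 7 × 9 × 9 = 567
  E: 6 × 5 × 9 = 270
  F: 2 × 9 × 7 = 126
  G: 8 × 5 × 5 = 200
RPN > 102: D (567), E (270), F (126), G (200).
Sum: 567 + 270 + 126 + 200 = 1163.

1163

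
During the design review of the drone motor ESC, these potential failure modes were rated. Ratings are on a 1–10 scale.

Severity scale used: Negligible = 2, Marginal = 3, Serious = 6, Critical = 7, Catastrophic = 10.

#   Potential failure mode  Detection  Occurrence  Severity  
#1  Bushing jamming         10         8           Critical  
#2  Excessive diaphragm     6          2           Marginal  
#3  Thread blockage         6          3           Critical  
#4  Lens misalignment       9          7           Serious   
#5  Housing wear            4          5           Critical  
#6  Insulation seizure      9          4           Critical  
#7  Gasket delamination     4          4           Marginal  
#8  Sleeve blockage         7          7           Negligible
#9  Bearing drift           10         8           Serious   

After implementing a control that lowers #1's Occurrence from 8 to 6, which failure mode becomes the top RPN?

RPN = Severity × Occurrence × Detection:
  #1: 7 × 8 × 10 = 560
  #2: 3 × 2 × 6 = 36
  #3: 7 × 3 × 6 = 126
  #4: 6 × 7 × 9 = 378
  #5: 7 × 5 × 4 = 140
  #6: 7 × 4 × 9 = 252
  #7: 3 × 4 × 4 = 48
  #8: 2 × 7 × 7 = 98
  #9: 6 × 8 × 10 = 480
After action: #1 → 7 × 6 × 10 = 420.
Revised RPNs: #9=480, #1=420, #4=378, #6=252, #5=140, #3=126, #8=98, #7=48, #2=36.
Highest is now #9 (480).

#9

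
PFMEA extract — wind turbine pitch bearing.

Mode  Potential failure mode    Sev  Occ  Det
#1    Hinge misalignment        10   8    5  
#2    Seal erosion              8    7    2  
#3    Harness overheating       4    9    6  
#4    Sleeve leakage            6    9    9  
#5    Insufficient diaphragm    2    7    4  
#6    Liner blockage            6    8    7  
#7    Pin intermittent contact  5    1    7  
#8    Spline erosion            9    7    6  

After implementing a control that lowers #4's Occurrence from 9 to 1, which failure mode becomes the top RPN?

RPN = Severity × Occurrence × Detection:
  #1: 10 × 8 × 5 = 400
  #2: 8 × 7 × 2 = 112
  #3: 4 × 9 × 6 = 216
  #4: 6 × 9 × 9 = 486
  #5: 2 × 7 × 4 = 56
  #6: 6 × 8 × 7 = 336
  #7: 5 × 1 × 7 = 35
  #8: 9 × 7 × 6 = 378
After action: #4 → 6 × 1 × 9 = 54.
Revised RPNs: #1=400, #8=378, #6=336, #3=216, #2=112, #5=56, #4=54, #7=35.
Highest is now #1 (400).

#1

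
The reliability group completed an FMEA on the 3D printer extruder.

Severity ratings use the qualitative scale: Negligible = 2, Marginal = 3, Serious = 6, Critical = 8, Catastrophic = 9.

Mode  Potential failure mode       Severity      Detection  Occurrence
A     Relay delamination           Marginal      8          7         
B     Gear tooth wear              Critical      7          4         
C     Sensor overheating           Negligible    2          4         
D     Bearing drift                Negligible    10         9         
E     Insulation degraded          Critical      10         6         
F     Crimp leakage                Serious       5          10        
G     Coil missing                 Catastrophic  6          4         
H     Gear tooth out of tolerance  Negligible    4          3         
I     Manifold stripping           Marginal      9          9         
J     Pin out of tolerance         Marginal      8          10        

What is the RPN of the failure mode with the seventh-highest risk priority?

180

RPN = Severity × Occurrence × Detection:
  A: 3 × 7 × 8 = 168
  B: 8 × 4 × 7 = 224
  C: 2 × 4 × 2 = 16
  D: 2 × 9 × 10 = 180
  E: 8 × 6 × 10 = 480
  F: 6 × 10 × 5 = 300
  G: 9 × 4 × 6 = 216
  H: 2 × 3 × 4 = 24
  I: 3 × 9 × 9 = 243
  J: 3 × 10 × 8 = 240
Sorted descending: 480, 300, 243, 240, 224, 216, 180, 168, 24, 16.
The seventh-highest RPN is 180 (D).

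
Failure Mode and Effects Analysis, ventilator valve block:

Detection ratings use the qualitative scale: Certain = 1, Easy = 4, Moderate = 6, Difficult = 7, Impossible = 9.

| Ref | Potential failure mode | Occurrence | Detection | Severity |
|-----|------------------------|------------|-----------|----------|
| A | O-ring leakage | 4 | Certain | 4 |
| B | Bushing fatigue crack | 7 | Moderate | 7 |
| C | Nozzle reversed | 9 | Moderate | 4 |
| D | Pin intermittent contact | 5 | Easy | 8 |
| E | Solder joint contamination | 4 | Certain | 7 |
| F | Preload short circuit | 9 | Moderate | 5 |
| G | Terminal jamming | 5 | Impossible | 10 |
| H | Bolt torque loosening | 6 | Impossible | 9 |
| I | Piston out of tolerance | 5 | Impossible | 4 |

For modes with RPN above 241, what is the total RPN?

1500

RPN = Severity × Occurrence × Detection:
  A: 4 × 4 × 1 = 16
  B: 7 × 7 × 6 = 294
  C: 4 × 9 × 6 = 216
  D: 8 × 5 × 4 = 160
  E: 7 × 4 × 1 = 28
  F: 5 × 9 × 6 = 270
  G: 10 × 5 × 9 = 450
  H: 9 × 6 × 9 = 486
  I: 4 × 5 × 9 = 180
RPN > 241: B (294), F (270), G (450), H (486).
Sum: 294 + 270 + 450 + 486 = 1500.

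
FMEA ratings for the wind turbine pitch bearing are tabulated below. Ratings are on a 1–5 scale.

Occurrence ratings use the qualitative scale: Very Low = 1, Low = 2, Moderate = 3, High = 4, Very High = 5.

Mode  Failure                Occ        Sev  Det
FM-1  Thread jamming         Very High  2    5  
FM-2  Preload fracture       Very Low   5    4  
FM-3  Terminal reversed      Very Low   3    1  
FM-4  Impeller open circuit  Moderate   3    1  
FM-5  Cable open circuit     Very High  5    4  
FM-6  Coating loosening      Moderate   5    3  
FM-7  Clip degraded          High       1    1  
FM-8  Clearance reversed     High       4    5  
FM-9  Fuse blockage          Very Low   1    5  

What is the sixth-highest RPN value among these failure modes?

9

RPN = Severity × Occurrence × Detection:
  FM-1: 2 × 5 × 5 = 50
  FM-2: 5 × 1 × 4 = 20
  FM-3: 3 × 1 × 1 = 3
  FM-4: 3 × 3 × 1 = 9
  FM-5: 5 × 5 × 4 = 100
  FM-6: 5 × 3 × 3 = 45
  FM-7: 1 × 4 × 1 = 4
  FM-8: 4 × 4 × 5 = 80
  FM-9: 1 × 1 × 5 = 5
Sorted descending: 100, 80, 50, 45, 20, 9, 5, 4, 3.
The sixth-highest RPN is 9 (FM-4).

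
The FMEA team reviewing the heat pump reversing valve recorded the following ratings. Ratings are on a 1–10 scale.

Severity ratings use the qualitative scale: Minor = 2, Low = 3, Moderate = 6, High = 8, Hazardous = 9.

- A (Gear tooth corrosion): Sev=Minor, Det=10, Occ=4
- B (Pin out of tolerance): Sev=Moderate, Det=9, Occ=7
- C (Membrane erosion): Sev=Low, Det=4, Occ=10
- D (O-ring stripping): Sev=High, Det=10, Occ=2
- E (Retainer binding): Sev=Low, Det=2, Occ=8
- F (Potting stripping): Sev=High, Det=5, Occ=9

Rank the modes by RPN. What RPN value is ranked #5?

80

RPN = Severity × Occurrence × Detection:
  A: 2 × 4 × 10 = 80
  B: 6 × 7 × 9 = 378
  C: 3 × 10 × 4 = 120
  D: 8 × 2 × 10 = 160
  E: 3 × 8 × 2 = 48
  F: 8 × 9 × 5 = 360
Sorted descending: 378, 360, 160, 120, 80, 48.
The fifth-highest RPN is 80 (A).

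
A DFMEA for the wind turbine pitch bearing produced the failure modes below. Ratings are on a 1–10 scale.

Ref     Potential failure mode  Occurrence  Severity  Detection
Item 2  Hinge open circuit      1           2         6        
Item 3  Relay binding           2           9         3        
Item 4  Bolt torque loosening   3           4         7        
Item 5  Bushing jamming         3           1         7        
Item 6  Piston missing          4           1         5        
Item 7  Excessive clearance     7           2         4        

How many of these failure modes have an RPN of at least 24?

RPN = Severity × Occurrence × Detection:
  Item 2: 2 × 1 × 6 = 12
  Item 3: 9 × 2 × 3 = 54
  Item 4: 4 × 3 × 7 = 84
  Item 5: 1 × 3 × 7 = 21
  Item 6: 1 × 4 × 5 = 20
  Item 7: 2 × 7 × 4 = 56
Modes with RPN ≥ 24: Item 3 (54), Item 4 (84), Item 7 (56) → 3.

3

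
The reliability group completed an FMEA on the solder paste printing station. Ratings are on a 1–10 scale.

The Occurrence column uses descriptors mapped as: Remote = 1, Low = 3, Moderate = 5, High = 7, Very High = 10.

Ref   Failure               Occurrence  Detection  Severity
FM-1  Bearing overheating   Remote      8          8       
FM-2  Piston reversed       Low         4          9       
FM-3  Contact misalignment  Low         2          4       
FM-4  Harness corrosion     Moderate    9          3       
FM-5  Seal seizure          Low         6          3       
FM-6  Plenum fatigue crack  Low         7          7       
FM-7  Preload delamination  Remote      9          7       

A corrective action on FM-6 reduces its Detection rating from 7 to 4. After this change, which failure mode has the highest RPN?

RPN = Severity × Occurrence × Detection:
  FM-1: 8 × 1 × 8 = 64
  FM-2: 9 × 3 × 4 = 108
  FM-3: 4 × 3 × 2 = 24
  FM-4: 3 × 5 × 9 = 135
  FM-5: 3 × 3 × 6 = 54
  FM-6: 7 × 3 × 7 = 147
  FM-7: 7 × 1 × 9 = 63
After action: FM-6 → 7 × 3 × 4 = 84.
Revised RPNs: FM-4=135, FM-2=108, FM-6=84, FM-1=64, FM-7=63, FM-5=54, FM-3=24.
Highest is now FM-4 (135).

FM-4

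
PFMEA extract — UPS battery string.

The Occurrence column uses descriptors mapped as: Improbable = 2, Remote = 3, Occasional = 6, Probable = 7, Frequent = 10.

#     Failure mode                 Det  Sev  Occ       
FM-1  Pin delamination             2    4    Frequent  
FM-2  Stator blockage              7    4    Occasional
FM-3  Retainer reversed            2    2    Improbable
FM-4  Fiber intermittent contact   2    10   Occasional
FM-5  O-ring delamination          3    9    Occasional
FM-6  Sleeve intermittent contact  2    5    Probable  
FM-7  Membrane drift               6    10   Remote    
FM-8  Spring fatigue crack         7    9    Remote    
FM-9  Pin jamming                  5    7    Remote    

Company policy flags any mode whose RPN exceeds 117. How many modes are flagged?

5

RPN = Severity × Occurrence × Detection:
  FM-1: 4 × 10 × 2 = 80
  FM-2: 4 × 6 × 7 = 168
  FM-3: 2 × 2 × 2 = 8
  FM-4: 10 × 6 × 2 = 120
  FM-5: 9 × 6 × 3 = 162
  FM-6: 5 × 7 × 2 = 70
  FM-7: 10 × 3 × 6 = 180
  FM-8: 9 × 3 × 7 = 189
  FM-9: 7 × 3 × 5 = 105
Modes with RPN > 117: FM-2 (168), FM-4 (120), FM-5 (162), FM-7 (180), FM-8 (189) → 5.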